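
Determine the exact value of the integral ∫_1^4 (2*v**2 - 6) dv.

24

By the power rule, an antiderivative is F(v) = 2*v**3/3 - 6*v.
Then F(4) - F(1) = (56/3) - (-16/3) = 24.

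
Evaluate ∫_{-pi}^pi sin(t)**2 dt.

pi

Use the identity sin^2(t) = (1 - cos(2*t))/2.
An antiderivative is F(t) = t/2 - sin(2*t)/4.
Then F(pi) - F(-pi) = (pi/2) - (-pi/2) = pi.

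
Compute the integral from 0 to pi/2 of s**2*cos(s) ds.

-2 + pi**2/4

Integrate by parts twice (u = s^2, dv = cos(s) ds).
An antiderivative is F(s) = s**2*sin(s) + 2*s*cos(s) - 2*sin(s).
Then F(pi/2) - F(0) = (-2 + pi**2/4) - (0) = -2 + pi**2/4.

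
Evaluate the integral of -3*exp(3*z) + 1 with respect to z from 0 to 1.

2 - exp(3)

An antiderivative is F(z) = -exp(3*z) + z.
Then F(1) - F(0) = (1 - exp(3)) - (-1) = 2 - exp(3).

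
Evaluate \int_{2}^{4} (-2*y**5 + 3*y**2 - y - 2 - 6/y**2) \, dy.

By the power rule, an antiderivative is F(y) = -y**6/3 + y**3 - y**2/2 - 2*y + 6/y.
Then F(4) - F(2) = (-7895/6) - (-49/3) = -2599/2.

-2599/2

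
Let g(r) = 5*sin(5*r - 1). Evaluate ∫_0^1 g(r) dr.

Let u = 5*r - 1, so du = 5 dr. When r = 0, u = -1; when r = 1, u = 4.
The integral becomes ∫ sin(u) du from -1 to 4, with antiderivative -cos(u).
Back in r: F(r) = -cos(5*r - 1).
Then F(1) - F(0) = (-cos(4)) - (-cos(1)) = cos(1) - cos(4).

cos(1) - cos(4)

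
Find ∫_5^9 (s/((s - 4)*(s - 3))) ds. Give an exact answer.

Factor the denominator: s**2 - 7*s + 12 = (s - 3)(s - 4).
Partial fractions: s/((s - 4)*(s - 3)) = -3/(s - 3) + 4/(s - 4).
An antiderivative is F(s) = 4*log(s - 4) - 3*log(s - 3).
Then F(9) - F(5) = (-3*log(3) - 3*log(2) + 4*log(5)) - (-log(8)) = -3*log(3) + 4*log(5).

-3*log(3) + 4*log(5)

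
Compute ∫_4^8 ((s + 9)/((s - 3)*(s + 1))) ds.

-4*log(3) + 5*log(5)

Factor the denominator: s**2 - 2*s - 3 = (s + 1)(s - 3).
Partial fractions: (s + 9)/((s - 3)*(s + 1)) = -2/(s + 1) + 3/(s - 3).
An antiderivative is F(s) = 3*log(s - 3) - 2*log(s + 1).
Then F(8) - F(4) = (-4*log(3) + 3*log(5)) - (-log(25)) = -4*log(3) + 5*log(5).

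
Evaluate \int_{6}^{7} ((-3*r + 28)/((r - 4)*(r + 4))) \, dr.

-5*log(11) + 3*log(2) + 2*log(3) + 5*log(5)

Factor the denominator: r**2 - 16 = (r + 4)(r - 4).
Partial fractions: (-3*r + 28)/((r - 4)*(r + 4)) = -5/(r + 4) + 2/(r - 4).
An antiderivative is F(r) = 2*log(r - 4) - 5*log(r + 4).
Then F(7) - F(6) = (-5*log(11) + 2*log(3)) - (-5*log(5) - 3*log(2)) = -5*log(11) + 3*log(2) + 2*log(3) + 5*log(5).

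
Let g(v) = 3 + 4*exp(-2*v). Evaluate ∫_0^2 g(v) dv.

8 - 2*exp(-4)

An antiderivative is F(v) = 3*v - 2*exp(-2*v).
Then F(2) - F(0) = (6 - 2*exp(-4)) - (-2) = 8 - 2*exp(-4).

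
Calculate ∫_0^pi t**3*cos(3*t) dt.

4/27 - pi**2/3

Integrate by parts 3 times (u = t^3, dv = cos(3*t) dt).
An antiderivative is F(t) = t**3*sin(3*t)/3 + t**2*cos(3*t)/3 - 2*t*sin(3*t)/9 - 2*cos(3*t)/27.
Then F(pi) - F(0) = (2/27 - pi**2/3) - (-2/27) = 4/27 - pi**2/3.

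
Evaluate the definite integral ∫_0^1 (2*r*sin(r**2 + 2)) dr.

Let u = r**2 + 2, so du = 2*r dr. When r = 0, u = 2; when r = 1, u = 3.
The integral becomes ∫ sin(u) du from 2 to 3, with antiderivative -cos(u).
Back in r: F(r) = -cos(r**2 + 2).
Then F(1) - F(0) = (-cos(3)) - (-cos(2)) = cos(2) - cos(3).

cos(2) - cos(3)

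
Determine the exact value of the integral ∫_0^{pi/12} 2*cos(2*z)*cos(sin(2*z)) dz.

sin(1/2)

Let u = sin(2*z), so du = 2*cos(2*z) dz. When z = 0, u = 0; when z = pi/12, u = 1/2.
The integral becomes ∫ cos(u) du from 0 to 1/2, with antiderivative sin(u).
Back in z: F(z) = sin(sin(2*z)).
Then F(pi/12) - F(0) = (sin(1/2)) - (0) = sin(1/2).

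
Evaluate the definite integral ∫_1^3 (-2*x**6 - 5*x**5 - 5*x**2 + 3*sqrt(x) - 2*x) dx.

By the power rule, an antiderivative is F(x) = -2*x**7/7 - 5*x**6/6 + 2*x**(3/2) - 5*x**3/3 - x**2.
Then F(3) - F(1) = (-18009/14 + 6*sqrt(3)) - (-25/14) = -8992/7 + 6*sqrt(3).

-8992/7 + 6*sqrt(3)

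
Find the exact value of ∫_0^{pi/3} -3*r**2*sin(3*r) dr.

4/9 - pi**2/9

Integrate by parts twice (u = r^2, dv = -3*sin(3*r) dr).
An antiderivative is F(r) = r**2*cos(3*r) - 2*r*sin(3*r)/3 - 2*cos(3*r)/9.
Then F(pi/3) - F(0) = (2/9 - pi**2/9) - (-2/9) = 4/9 - pi**2/9.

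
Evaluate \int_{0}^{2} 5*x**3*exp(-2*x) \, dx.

Integrate by parts 3 times (u = x^3, dv = 5*exp(-2*x) dx).
An antiderivative is F(x) = (-20*x**3 - 30*x**2 - 30*x - 15)*exp(-2*x)/8.
Then F(2) - F(0) = (-355*exp(-4)/8) - (-15/8) = 15/8 - 355*exp(-4)/8.

15/8 - 355*exp(-4)/8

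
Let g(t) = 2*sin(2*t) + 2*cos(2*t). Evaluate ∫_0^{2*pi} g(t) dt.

0

An antiderivative is F(t) = sin(2*t) - cos(2*t).
Then F(2*pi) - F(0) = (-1) - (-1) = 0.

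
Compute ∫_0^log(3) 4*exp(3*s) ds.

Let u = exp(s), so du = exp(s) ds. When s = 0, u = 1; when s = log(3), u = 3.
The integral becomes 4·∫ u**2 du from 1 to 3, with antiderivative 4*u**3/3.
Back in s: F(s) = 4*exp(3*s)/3.
Then F(log(3)) - F(0) = (36) - (4/3) = 104/3.

104/3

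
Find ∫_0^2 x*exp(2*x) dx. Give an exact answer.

1/4 + 3*exp(4)/4

Integrate by parts once (u = x, dv = exp(2*x) dx).
An antiderivative is F(x) = (2*x - 1)*exp(2*x)/4.
Then F(2) - F(0) = (3*exp(4)/4) - (-1/4) = 1/4 + 3*exp(4)/4.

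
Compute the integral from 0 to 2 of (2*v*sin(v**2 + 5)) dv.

cos(5) - cos(9)

Let u = v**2 + 5, so du = 2*v dv. When v = 0, u = 5; when v = 2, u = 9.
The integral becomes ∫ sin(u) du from 5 to 9, with antiderivative -cos(u).
Back in v: F(v) = -cos(v**2 + 5).
Then F(2) - F(0) = (-cos(9)) - (-cos(5)) = cos(5) - cos(9).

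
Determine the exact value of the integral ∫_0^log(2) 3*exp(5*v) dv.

Let u = exp(v), so du = exp(v) dv. When v = 0, u = 1; when v = log(2), u = 2.
The integral becomes 3·∫ u**4 du from 1 to 2, with antiderivative 3*u**5/5.
Back in v: F(v) = 3*exp(5*v)/5.
Then F(log(2)) - F(0) = (96/5) - (3/5) = 93/5.

93/5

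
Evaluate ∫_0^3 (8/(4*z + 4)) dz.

Let u = 4*z + 4, so du = 4 dz. When z = 0, u = 4; when z = 3, u = 16.
The integral becomes 2·∫ 1/u du from 4 to 16, with antiderivative 2*log(u).
Back in z: F(z) = 2*log(4*z + 4).
Then F(3) - F(0) = (8*log(2)) - (log(16)) = log(16).

log(16)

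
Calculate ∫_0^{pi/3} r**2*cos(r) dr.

-sqrt(3) + sqrt(3)*pi**2/18 + pi/3

Integrate by parts twice (u = r^2, dv = cos(r) dr).
An antiderivative is F(r) = r**2*sin(r) + 2*r*cos(r) - 2*sin(r).
Then F(pi/3) - F(0) = (-sqrt(3) + sqrt(3)*pi**2/18 + pi/3) - (0) = -sqrt(3) + sqrt(3)*pi**2/18 + pi/3.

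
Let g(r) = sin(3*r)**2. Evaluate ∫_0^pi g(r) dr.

Use the identity sin^2(3*r) = (1 - cos(6*r))/2.
An antiderivative is F(r) = r/2 - sin(6*r)/12.
Then F(pi) - F(0) = (pi/2) - (0) = pi/2.

pi/2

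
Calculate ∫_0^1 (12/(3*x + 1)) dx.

Let u = 3*x + 1, so du = 3 dx. When x = 0, u = 1; when x = 1, u = 4.
The integral becomes 4·∫ 1/u du from 1 to 4, with antiderivative 4*log(u).
Back in x: F(x) = 4*log(3*x + 1).
Then F(1) - F(0) = (8*log(2)) - (0) = 8*log(2).

8*log(2)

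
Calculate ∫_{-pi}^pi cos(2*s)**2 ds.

pi

Use the identity cos^2(2*s) = (1 + cos(4*s))/2.
An antiderivative is F(s) = s/2 + sin(4*s)/8.
Then F(pi) - F(-pi) = (pi/2) - (-pi/2) = pi.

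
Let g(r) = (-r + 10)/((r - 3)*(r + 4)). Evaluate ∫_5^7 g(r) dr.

Factor the denominator: r**2 + r - 12 = (r + 4)(r - 3).
Partial fractions: (-r + 10)/((r - 3)*(r + 4)) = -2/(r + 4) + 1/(r - 3).
An antiderivative is F(r) = log(r - 3) - 2*log(r + 4).
Then F(7) - F(5) = (-2*log(11) + 2*log(2)) - (log(2/81)) = -2*log(11) + log(2) + 4*log(3).

-2*log(11) + log(2) + 4*log(3)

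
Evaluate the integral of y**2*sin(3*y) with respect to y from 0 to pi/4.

Integrate by parts twice (u = y^2, dv = sin(3*y) dy).
An antiderivative is F(y) = -y**2*cos(3*y)/3 + 2*y*sin(3*y)/9 + 2*cos(3*y)/27.
Then F(pi/4) - F(0) = (sqrt(2)*(-32 + 24*pi + 9*pi**2)/864) - (2/27) = -2/27 - sqrt(2)/27 + sqrt(2)*pi/36 + sqrt(2)*pi**2/96.

-2/27 - sqrt(2)/27 + sqrt(2)*pi/36 + sqrt(2)*pi**2/96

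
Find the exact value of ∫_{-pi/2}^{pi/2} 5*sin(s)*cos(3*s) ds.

Use the identity sin(s)cos(3*s) = [sin(4*s) + sin(-2*s)]/2.
An antiderivative is F(s) = 5*cos(2*s)/4 - 5*cos(4*s)/8.
Then F(pi/2) - F(-pi/2) = (-15/8) - (-15/8) = 0.

0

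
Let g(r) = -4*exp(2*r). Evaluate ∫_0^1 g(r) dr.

An antiderivative is F(r) = -2*exp(2*r).
Then F(1) - F(0) = (-2*exp(2)) - (-2) = 2 - 2*exp(2).

2 - 2*exp(2)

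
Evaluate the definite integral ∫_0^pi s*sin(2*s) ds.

-pi/2

Integrate by parts once (u = s, dv = sin(2*s) ds).
An antiderivative is F(s) = -s*cos(2*s)/2 + sin(2*s)/4.
Then F(pi) - F(0) = (-pi/2) - (0) = -pi/2.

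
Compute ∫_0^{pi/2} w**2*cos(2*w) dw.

Integrate by parts twice (u = w^2, dv = cos(2*w) dw).
An antiderivative is F(w) = w**2*sin(2*w)/2 + w*cos(2*w)/2 - sin(2*w)/4.
Then F(pi/2) - F(0) = (-pi/4) - (0) = -pi/4.

-pi/4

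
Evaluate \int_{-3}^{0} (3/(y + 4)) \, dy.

log(64)

An antiderivative is F(y) = 3*log(y + 4).
Then F(0) - F(-3) = (log(64)) - (0) = log(64).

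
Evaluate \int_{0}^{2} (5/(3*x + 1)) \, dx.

5*log(7)/3

An antiderivative is F(x) = 5*log(3*x + 1)/3.
Then F(2) - F(0) = (5*log(7)/3) - (0) = 5*log(7)/3.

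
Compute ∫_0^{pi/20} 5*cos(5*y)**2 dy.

1/4 + pi/8

Use the identity cos^2(5*y) = (1 + cos(10*y))/2.
An antiderivative is F(y) = 5*y/2 + sin(10*y)/4.
Then F(pi/20) - F(0) = (1/4 + pi/8) - (0) = 1/4 + pi/8.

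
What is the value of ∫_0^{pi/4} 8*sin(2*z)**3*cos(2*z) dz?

Let u = sin(2*z), so du = 2*cos(2*z) dz. When z = 0, u = 0; when z = pi/4, u = 1.
The integral becomes 4·∫ u**3 du from 0 to 1, with antiderivative u**4.
Back in z: F(z) = sin(2*z)**4.
Then F(pi/4) - F(0) = (1) - (0) = 1.

1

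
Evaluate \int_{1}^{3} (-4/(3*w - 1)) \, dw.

-8*log(2)/3

An antiderivative is F(w) = -4*log(3*w - 1)/3.
Then F(3) - F(1) = (-log(16)) - (-4*log(2)/3) = -8*log(2)/3.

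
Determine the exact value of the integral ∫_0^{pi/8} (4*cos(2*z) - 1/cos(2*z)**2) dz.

-1/2 + sqrt(2)

An antiderivative is F(z) = 2*sin(2*z) - tan(2*z)/2.
Then F(pi/8) - F(0) = (-1/2 + sqrt(2)) - (0) = -1/2 + sqrt(2).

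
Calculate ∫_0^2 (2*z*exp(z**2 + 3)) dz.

-exp(3) + exp(7)

Let u = z**2 + 3, so du = 2*z dz. When z = 0, u = 3; when z = 2, u = 7.
The integral becomes ∫ exp(u) du from 3 to 7, with antiderivative exp(u).
Back in z: F(z) = exp(z**2 + 3).
Then F(2) - F(0) = (exp(7)) - (exp(3)) = -exp(3) + exp(7).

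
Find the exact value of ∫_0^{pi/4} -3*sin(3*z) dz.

-1 - sqrt(2)/2

An antiderivative is F(z) = cos(3*z).
Then F(pi/4) - F(0) = (-sqrt(2)/2) - (1) = -1 - sqrt(2)/2.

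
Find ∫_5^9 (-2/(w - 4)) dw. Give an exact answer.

-log(25)

An antiderivative is F(w) = -2*log(w - 4).
Then F(9) - F(5) = (-log(25)) - (0) = -log(25).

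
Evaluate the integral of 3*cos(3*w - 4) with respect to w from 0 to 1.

Let u = 3*w - 4, so du = 3 dw. When w = 0, u = -4; when w = 1, u = -1.
The integral becomes ∫ cos(u) du from -4 to -1, with antiderivative sin(u).
Back in w: F(w) = sin(3*w - 4).
Then F(1) - F(0) = (-sin(1)) - (-sin(4)) = -sin(1) + sin(4).

-sin(1) + sin(4)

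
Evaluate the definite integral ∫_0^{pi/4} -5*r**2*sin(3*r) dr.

-5*sqrt(2)*pi**2/96 - 5*sqrt(2)*pi/36 + 5*sqrt(2)/27 + 10/27

Integrate by parts twice (u = r^2, dv = -5*sin(3*r) dr).
An antiderivative is F(r) = 5*r**2*cos(3*r)/3 - 10*r*sin(3*r)/9 - 10*cos(3*r)/27.
Then F(pi/4) - F(0) = (5*sqrt(2)*(-9*pi**2 - 24*pi + 32)/864) - (-10/27) = -5*sqrt(2)*pi**2/96 - 5*sqrt(2)*pi/36 + 5*sqrt(2)/27 + 10/27.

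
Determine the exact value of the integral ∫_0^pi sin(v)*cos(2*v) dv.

-2/3

Use the identity sin(v)cos(2*v) = [sin(3*v) + sin(-v)]/2.
An antiderivative is F(v) = cos(v)/2 - cos(3*v)/6.
Then F(pi) - F(0) = (-1/3) - (1/3) = -2/3.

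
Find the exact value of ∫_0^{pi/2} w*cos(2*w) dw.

Integrate by parts once (u = w, dv = cos(2*w) dw).
An antiderivative is F(w) = w*sin(2*w)/2 + cos(2*w)/4.
Then F(pi/2) - F(0) = (-1/4) - (1/4) = -1/2.

-1/2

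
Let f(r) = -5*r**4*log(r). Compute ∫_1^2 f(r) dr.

Integrate by parts once (u = ln r, dv = -5*r**4 dr).
An antiderivative is F(r) = -r**5*(5*log(r) - 1)/5.
Then F(2) - F(1) = (32/5 - 32*log(2)) - (1/5) = 31/5 - 32*log(2).

31/5 - 32*log(2)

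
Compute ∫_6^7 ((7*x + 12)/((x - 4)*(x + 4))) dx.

-7*log(2) - 2*log(5) + 2*log(11) + 5*log(3)

Factor the denominator: x**2 - 16 = (x + 4)(x - 4).
Partial fractions: (7*x + 12)/((x - 4)*(x + 4)) = 2/(x + 4) + 5/(x - 4).
An antiderivative is F(x) = 5*log(x - 4) + 2*log(x + 4).
Then F(7) - F(6) = (2*log(11) + 5*log(3)) - (2*log(5) + 7*log(2)) = -7*log(2) - 2*log(5) + 2*log(11) + 5*log(3).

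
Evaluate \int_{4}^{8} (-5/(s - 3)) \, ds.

An antiderivative is F(s) = -5*log(s - 3).
Then F(8) - F(4) = (-5*log(5)) - (0) = -5*log(5).

-5*log(5)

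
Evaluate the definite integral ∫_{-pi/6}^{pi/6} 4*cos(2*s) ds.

An antiderivative is F(s) = 2*sin(2*s).
Then F(pi/6) - F(-pi/6) = (sqrt(3)) - (-sqrt(3)) = 2*sqrt(3).

2*sqrt(3)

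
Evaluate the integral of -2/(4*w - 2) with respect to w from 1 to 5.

-log(3)

An antiderivative is F(w) = -log(4*w - 2)/2.
Then F(5) - F(1) = (-log(18)/2) - (-log(2)/2) = -log(3).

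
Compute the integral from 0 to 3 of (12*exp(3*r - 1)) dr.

Let u = 3*r - 1, so du = 3 dr. When r = 0, u = -1; when r = 3, u = 8.
The integral becomes 4·∫ exp(u) du from -1 to 8, with antiderivative 4*exp(u).
Back in r: F(r) = 4*exp(3*r - 1).
Then F(3) - F(0) = (4*exp(8)) - (4*exp(-1)) = -(4 - 4*exp(9))*exp(-1).

-(4 - 4*exp(9))*exp(-1)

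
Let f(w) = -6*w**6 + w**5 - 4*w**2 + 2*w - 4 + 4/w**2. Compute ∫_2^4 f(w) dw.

By the power rule, an antiderivative is F(w) = -6*w**7/7 + w**6/6 - 4*w**3/3 + w**2 - 4*w - 4/w.
Then F(4) - F(2) = (-282389/21) - (-810/7) = -279959/21.

-279959/21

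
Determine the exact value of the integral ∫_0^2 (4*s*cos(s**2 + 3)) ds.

Let u = s**2 + 3, so du = 2*s ds. When s = 0, u = 3; when s = 2, u = 7.
The integral becomes 2·∫ cos(u) du from 3 to 7, with antiderivative 2*sin(u).
Back in s: F(s) = 2*sin(s**2 + 3).
Then F(2) - F(0) = (2*sin(7)) - (2*sin(3)) = -2*sin(3) + 2*sin(7).

-2*sin(3) + 2*sin(7)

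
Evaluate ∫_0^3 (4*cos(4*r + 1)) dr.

-sin(1) + sin(13)

Let u = 4*r + 1, so du = 4 dr. When r = 0, u = 1; when r = 3, u = 13.
The integral becomes ∫ cos(u) du from 1 to 13, with antiderivative sin(u).
Back in r: F(r) = sin(4*r + 1).
Then F(3) - F(0) = (sin(13)) - (sin(1)) = -sin(1) + sin(13).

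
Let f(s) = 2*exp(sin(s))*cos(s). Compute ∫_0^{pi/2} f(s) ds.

Let u = sin(s), so du = cos(s) ds. When s = 0, u = 0; when s = pi/2, u = 1.
The integral becomes 2·∫ exp(u) du from 0 to 1, with antiderivative 2*exp(u).
Back in s: F(s) = 2*exp(sin(s)).
Then F(pi/2) - F(0) = (2*E) - (2) = -2 + 2*E.

-2 + 2*E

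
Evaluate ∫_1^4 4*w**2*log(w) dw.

Integrate by parts once (u = ln w, dv = 4*w**2 dw).
An antiderivative is F(w) = 4*w**3*(3*log(w) - 1)/9.
Then F(4) - F(1) = (-256/9 + 512*log(2)/3) - (-4/9) = -28 + 512*log(2)/3.

-28 + 512*log(2)/3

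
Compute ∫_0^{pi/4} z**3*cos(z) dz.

-3*sqrt(2) - 3*sqrt(2)*pi/4 + sqrt(2)*pi**3/128 + 3*sqrt(2)*pi**2/32 + 6

Integrate by parts 3 times (u = z^3, dv = cos(z) dz).
An antiderivative is F(z) = z**3*sin(z) + 3*z**2*cos(z) - 6*z*sin(z) - 6*cos(z).
Then F(pi/4) - F(0) = (sqrt(2)*(-384 - 96*pi + pi**3 + 12*pi**2)/128) - (-6) = -3*sqrt(2) - 3*sqrt(2)*pi/4 + sqrt(2)*pi**3/128 + 3*sqrt(2)*pi**2/32 + 6.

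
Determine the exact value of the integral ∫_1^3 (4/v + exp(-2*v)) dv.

An antiderivative is F(v) = 4*log(v) - exp(-2*v)/2.
Then F(3) - F(1) = (-exp(-6)/2 + 4*log(3)) - (-exp(-2)/2) = (-1 + exp(4) + 8*exp(6)*log(3))*exp(-6)/2.

(-1 + exp(4) + 8*exp(6)*log(3))*exp(-6)/2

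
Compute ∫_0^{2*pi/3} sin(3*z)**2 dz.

Use the identity sin^2(3*z) = (1 - cos(6*z))/2.
An antiderivative is F(z) = z/2 - sin(6*z)/12.
Then F(2*pi/3) - F(0) = (pi/3) - (0) = pi/3.

pi/3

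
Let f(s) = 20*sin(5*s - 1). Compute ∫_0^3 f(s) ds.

Let u = 5*s - 1, so du = 5 ds. When s = 0, u = -1; when s = 3, u = 14.
The integral becomes 4·∫ sin(u) du from -1 to 14, with antiderivative -4*cos(u).
Back in s: F(s) = -4*cos(5*s - 1).
Then F(3) - F(0) = (-4*cos(14)) - (-4*cos(1)) = -4*cos(14) + 4*cos(1).

-4*cos(14) + 4*cos(1)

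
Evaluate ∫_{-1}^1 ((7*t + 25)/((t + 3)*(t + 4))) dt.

Factor the denominator: t**2 + 7*t + 12 = (t + 4)(t + 3).
Partial fractions: (7*t + 25)/((t + 3)*(t + 4)) = 3/(t + 4) + 4/(t + 3).
An antiderivative is F(t) = 4*log(t + 3) + 3*log(t + 4).
Then F(1) - F(-1) = (3*log(5) + 8*log(2)) - (4*log(2) + 3*log(3)) = -3*log(3) + 4*log(2) + 3*log(5).

-3*log(3) + 4*log(2) + 3*log(5)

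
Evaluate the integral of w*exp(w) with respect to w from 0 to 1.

1

Integrate by parts once (u = w, dv = exp(w) dw).
An antiderivative is F(w) = (w - 1)*exp(w).
Then F(1) - F(0) = (0) - (-1) = 1.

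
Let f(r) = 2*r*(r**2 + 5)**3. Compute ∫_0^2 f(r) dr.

1484

Let u = r**2 + 5, so du = 2*r dr. When r = 0, u = 5; when r = 2, u = 9.
The integral becomes ∫ u**3 du from 5 to 9, with antiderivative u**4/4.
Back in r: F(r) = (r**2 + 5)**4/4.
Then F(2) - F(0) = (6561/4) - (625/4) = 1484.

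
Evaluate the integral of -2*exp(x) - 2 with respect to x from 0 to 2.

An antiderivative is F(x) = -2*x - 2*exp(x).
Then F(2) - F(0) = (-2*exp(2) - 4) - (-2) = -2*exp(2) - 2.

-2*exp(2) - 2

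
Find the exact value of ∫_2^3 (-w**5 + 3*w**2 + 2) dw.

By the power rule, an antiderivative is F(w) = -w**6/6 + w**3 + 2*w.
Then F(3) - F(2) = (-177/2) - (4/3) = -539/6.

-539/6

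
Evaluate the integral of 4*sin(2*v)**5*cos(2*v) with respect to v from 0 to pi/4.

Let u = sin(2*v), so du = 2*cos(2*v) dv. When v = 0, u = 0; when v = pi/4, u = 1.
The integral becomes 2·∫ u**5 du from 0 to 1, with antiderivative u**6/3.
Back in v: F(v) = sin(2*v)**6/3.
Then F(pi/4) - F(0) = (1/3) - (0) = 1/3.

1/3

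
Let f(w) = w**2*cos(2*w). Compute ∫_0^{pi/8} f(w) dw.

Integrate by parts twice (u = w^2, dv = cos(2*w) dw).
An antiderivative is F(w) = w**2*sin(2*w)/2 + w*cos(2*w)/2 - sin(2*w)/4.
Then F(pi/8) - F(0) = (sqrt(2)*(-32 + pi**2 + 8*pi)/256) - (0) = sqrt(2)*(-32 + pi**2 + 8*pi)/256.

sqrt(2)*(-32 + pi**2 + 8*pi)/256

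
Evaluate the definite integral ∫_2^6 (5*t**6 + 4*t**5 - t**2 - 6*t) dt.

By the power rule, an antiderivative is F(t) = 5*t**7/7 + 2*t**6/3 - t**3/3 - 3*t**2.
Then F(6) - F(2) = (1616148/7) - (836/7) = 1615312/7.

1615312/7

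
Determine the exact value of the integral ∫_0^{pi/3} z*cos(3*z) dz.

Integrate by parts once (u = z, dv = cos(3*z) dz).
An antiderivative is F(z) = z*sin(3*z)/3 + cos(3*z)/9.
Then F(pi/3) - F(0) = (-1/9) - (1/9) = -2/9.

-2/9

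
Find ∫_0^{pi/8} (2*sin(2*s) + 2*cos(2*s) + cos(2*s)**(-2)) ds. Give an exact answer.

An antiderivative is F(s) = sin(2*s) - cos(2*s) + tan(2*s)/2.
Then F(pi/8) - F(0) = (1/2) - (-1) = 3/2.

3/2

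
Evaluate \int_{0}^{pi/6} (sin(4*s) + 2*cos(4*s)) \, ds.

3/8 + sqrt(3)/4

An antiderivative is F(s) = sin(4*s)/2 - cos(4*s)/4.
Then F(pi/6) - F(0) = (1/8 + sqrt(3)/4) - (-1/4) = 3/8 + sqrt(3)/4.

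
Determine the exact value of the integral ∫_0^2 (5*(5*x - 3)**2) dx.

370/3

Let u = 5*x - 3, so du = 5 dx. When x = 0, u = -3; when x = 2, u = 7.
The integral becomes ∫ u**2 du from -3 to 7, with antiderivative u**3/3.
Back in x: F(x) = (5*x - 3)**3/3.
Then F(2) - F(0) = (343/3) - (-9) = 370/3.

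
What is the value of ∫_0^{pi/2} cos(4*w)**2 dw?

pi/4

Use the identity cos^2(4*w) = (1 + cos(8*w))/2.
An antiderivative is F(w) = w/2 + sin(8*w)/16.
Then F(pi/2) - F(0) = (pi/4) - (0) = pi/4.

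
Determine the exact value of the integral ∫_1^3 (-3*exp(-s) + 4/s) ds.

-3*exp(-1) + 3*exp(-3) + 4*log(3)

An antiderivative is F(s) = 4*log(s) + 3*exp(-s).
Then F(3) - F(1) = (3*exp(-3) + 4*log(3)) - (3*exp(-1)) = -3*exp(-1) + 3*exp(-3) + 4*log(3).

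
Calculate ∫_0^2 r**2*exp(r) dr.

Integrate by parts twice (u = r^2, dv = exp(r) dr).
An antiderivative is F(r) = (r**2 - 2*r + 2)*exp(r).
Then F(2) - F(0) = (2*exp(2)) - (2) = -2 + 2*exp(2).

-2 + 2*exp(2)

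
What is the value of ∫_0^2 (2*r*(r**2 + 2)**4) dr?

7744/5

Let u = r**2 + 2, so du = 2*r dr. When r = 0, u = 2; when r = 2, u = 6.
The integral becomes ∫ u**4 du from 2 to 6, with antiderivative u**5/5.
Back in r: F(r) = (r**2 + 2)**5/5.
Then F(2) - F(0) = (7776/5) - (32/5) = 7744/5.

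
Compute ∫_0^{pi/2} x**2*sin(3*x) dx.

-pi/9 - 2/27

Integrate by parts twice (u = x^2, dv = sin(3*x) dx).
An antiderivative is F(x) = -x**2*cos(3*x)/3 + 2*x*sin(3*x)/9 + 2*cos(3*x)/27.
Then F(pi/2) - F(0) = (-pi/9) - (2/27) = -pi/9 - 2/27.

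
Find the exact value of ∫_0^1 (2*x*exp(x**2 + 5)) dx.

-exp(5) + exp(6)

Let u = x**2 + 5, so du = 2*x dx. When x = 0, u = 5; when x = 1, u = 6.
The integral becomes ∫ exp(u) du from 5 to 6, with antiderivative exp(u).
Back in x: F(x) = exp(x**2 + 5).
Then F(1) - F(0) = (exp(6)) - (exp(5)) = -exp(5) + exp(6).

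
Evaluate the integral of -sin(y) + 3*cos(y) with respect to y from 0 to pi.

-2

An antiderivative is F(y) = 3*sin(y) + cos(y).
Then F(pi) - F(0) = (-1) - (1) = -2.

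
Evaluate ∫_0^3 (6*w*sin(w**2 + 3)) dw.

3*cos(3) - 3*cos(12)

Let u = w**2 + 3, so du = 2*w dw. When w = 0, u = 3; when w = 3, u = 12.
The integral becomes 3·∫ sin(u) du from 3 to 12, with antiderivative -3*cos(u).
Back in w: F(w) = -3*cos(w**2 + 3).
Then F(3) - F(0) = (-3*cos(12)) - (-3*cos(3)) = 3*cos(3) - 3*cos(12).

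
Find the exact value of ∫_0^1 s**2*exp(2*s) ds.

-1/4 + exp(2)/4

Integrate by parts twice (u = s^2, dv = exp(2*s) ds).
An antiderivative is F(s) = (2*s**2 - 2*s + 1)*exp(2*s)/4.
Then F(1) - F(0) = (exp(2)/4) - (1/4) = -1/4 + exp(2)/4.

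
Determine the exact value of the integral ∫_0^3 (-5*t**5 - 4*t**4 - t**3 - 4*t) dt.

By the power rule, an antiderivative is F(t) = -5*t**6/6 - 4*t**5/5 - t**4/4 - 2*t**2.
Then F(3) - F(0) = (-16803/20) - (0) = -16803/20.

-16803/20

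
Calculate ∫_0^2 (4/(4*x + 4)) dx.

log(3)

An antiderivative is F(x) = log(4*x + 4).
Then F(2) - F(0) = (log(12)) - (log(4)) = log(3).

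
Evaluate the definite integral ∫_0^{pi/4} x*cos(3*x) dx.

-1/9 - sqrt(2)/18 + sqrt(2)*pi/24

Integrate by parts once (u = x, dv = cos(3*x) dx).
An antiderivative is F(x) = x*sin(3*x)/3 + cos(3*x)/9.
Then F(pi/4) - F(0) = (sqrt(2)*(-4 + 3*pi)/72) - (1/9) = -1/9 - sqrt(2)/18 + sqrt(2)*pi/24.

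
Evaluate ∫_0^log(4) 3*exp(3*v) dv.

63

Let u = exp(v), so du = exp(v) dv. When v = 0, u = 1; when v = log(4), u = 4.
The integral becomes 3·∫ u**2 du from 1 to 4, with antiderivative u**3.
Back in v: F(v) = exp(3*v).
Then F(log(4)) - F(0) = (64) - (1) = 63.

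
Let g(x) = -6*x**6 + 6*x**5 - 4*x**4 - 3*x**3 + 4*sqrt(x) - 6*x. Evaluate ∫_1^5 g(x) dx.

By the power rule, an antiderivative is F(x) = -6*x**7/7 + x**6 - 4*x**5/5 - 3*x**4/4 + 8*x**(3/2)/3 - 3*x**2.
Then F(5) - F(1) = (-1522725/28 + 40*sqrt(5)/3) - (-731/420) = -5710036/105 + 40*sqrt(5)/3.

-5710036/105 + 40*sqrt(5)/3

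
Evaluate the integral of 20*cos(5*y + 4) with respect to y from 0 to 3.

Let u = 5*y + 4, so du = 5 dy. When y = 0, u = 4; when y = 3, u = 19.
The integral becomes 4·∫ cos(u) du from 4 to 19, with antiderivative 4*sin(u).
Back in y: F(y) = 4*sin(5*y + 4).
Then F(3) - F(0) = (4*sin(19)) - (4*sin(4)) = 4*sin(19) - 4*sin(4).

4*sin(19) - 4*sin(4)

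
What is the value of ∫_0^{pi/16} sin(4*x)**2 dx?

-1/16 + pi/32

Use the identity sin^2(4*x) = (1 - cos(8*x))/2.
An antiderivative is F(x) = x/2 - sin(8*x)/16.
Then F(pi/16) - F(0) = (-1/16 + pi/32) - (0) = -1/16 + pi/32.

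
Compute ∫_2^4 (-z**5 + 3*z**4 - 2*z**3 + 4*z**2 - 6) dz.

By the power rule, an antiderivative is F(z) = -z**6/6 + 3*z**5/5 - z**4/2 + 4*z**3/3 - 6*z.
Then F(4) - F(2) = (-2024/15) - (-4/5) = -2012/15.

-2012/15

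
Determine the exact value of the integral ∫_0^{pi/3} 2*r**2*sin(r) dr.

Integrate by parts twice (u = r^2, dv = 2*sin(r) dr).
An antiderivative is F(r) = -2*r**2*cos(r) + 4*r*sin(r) + 4*cos(r).
Then F(pi/3) - F(0) = (-pi**2/9 + 2 + 2*sqrt(3)*pi/3) - (4) = -2 - pi**2/9 + 2*sqrt(3)*pi/3.

-2 - pi**2/9 + 2*sqrt(3)*pi/3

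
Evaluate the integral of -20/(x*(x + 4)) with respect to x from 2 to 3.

Factor the denominator: x**2 + 4*x = (x + 4)x.
Partial fractions: -20/(x*(x + 4)) = 5/(x + 4) - 5/x.
An antiderivative is F(x) = -5*log(x) + 5*log(x + 4).
Then F(3) - F(2) = (-5*log(3) + 5*log(7)) - (5*log(3)) = -10*log(3) + 5*log(7).

-10*log(3) + 5*log(7)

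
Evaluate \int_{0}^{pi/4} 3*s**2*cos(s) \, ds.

3*sqrt(2)*(-32 + pi**2 + 8*pi)/32

Integrate by parts twice (u = s^2, dv = 3*cos(s) ds).
An antiderivative is F(s) = 3*s**2*sin(s) + 6*s*cos(s) - 6*sin(s).
Then F(pi/4) - F(0) = (3*sqrt(2)*(-32 + pi**2 + 8*pi)/32) - (0) = 3*sqrt(2)*(-32 + pi**2 + 8*pi)/32.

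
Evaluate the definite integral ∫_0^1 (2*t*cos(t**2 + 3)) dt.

sin(4) - sin(3)

Let u = t**2 + 3, so du = 2*t dt. When t = 0, u = 3; when t = 1, u = 4.
The integral becomes ∫ cos(u) du from 3 to 4, with antiderivative sin(u).
Back in t: F(t) = sin(t**2 + 3).
Then F(1) - F(0) = (sin(4)) - (sin(3)) = sin(4) - sin(3).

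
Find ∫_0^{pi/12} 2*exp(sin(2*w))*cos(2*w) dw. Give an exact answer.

Let u = sin(2*w), so du = 2*cos(2*w) dw. When w = 0, u = 0; when w = pi/12, u = 1/2.
The integral becomes ∫ exp(u) du from 0 to 1/2, with antiderivative exp(u).
Back in w: F(w) = exp(sin(2*w)).
Then F(pi/12) - F(0) = (exp(1/2)) - (1) = -1 + exp(1/2).

-1 + exp(1/2)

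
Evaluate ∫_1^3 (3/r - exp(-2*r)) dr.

(-exp(4) + 1 + 6*exp(6)*log(3))*exp(-6)/2

An antiderivative is F(r) = 3*log(r) + exp(-2*r)/2.
Then F(3) - F(1) = (exp(-6)/2 + 3*log(3)) - (exp(-2)/2) = (-exp(4) + 1 + 6*exp(6)*log(3))*exp(-6)/2.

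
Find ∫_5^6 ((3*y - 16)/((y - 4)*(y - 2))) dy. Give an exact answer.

-5*log(3) + 8*log(2)

Factor the denominator: y**2 - 6*y + 8 = (y - 2)(y - 4).
Partial fractions: (3*y - 16)/((y - 4)*(y - 2)) = 5/(y - 2) - 2/(y - 4).
An antiderivative is F(y) = -2*log(y - 4) + 5*log(y - 2).
Then F(6) - F(5) = (8*log(2)) - (5*log(3)) = -5*log(3) + 8*log(2).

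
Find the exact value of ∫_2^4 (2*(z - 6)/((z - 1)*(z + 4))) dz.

-6*log(3) + 8*log(2)

Factor the denominator: z**2 + 3*z - 4 = (z + 4)(z - 1).
Partial fractions: 2*(z - 6)/((z - 1)*(z + 4)) = 4/(z + 4) - 2/(z - 1).
An antiderivative is F(z) = -2*log(z - 1) + 4*log(z + 4).
Then F(4) - F(2) = (-2*log(3) + 12*log(2)) - (4*log(2) + 4*log(3)) = -6*log(3) + 8*log(2).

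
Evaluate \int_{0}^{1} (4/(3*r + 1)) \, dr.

8*log(2)/3

An antiderivative is F(r) = 4*log(3*r + 1)/3.
Then F(1) - F(0) = (8*log(2)/3) - (0) = 8*log(2)/3.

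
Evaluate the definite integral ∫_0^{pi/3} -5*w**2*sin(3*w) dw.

20/27 - 5*pi**2/27

Integrate by parts twice (u = w^2, dv = -5*sin(3*w) dw).
An antiderivative is F(w) = 5*w**2*cos(3*w)/3 - 10*w*sin(3*w)/9 - 10*cos(3*w)/27.
Then F(pi/3) - F(0) = (10/27 - 5*pi**2/27) - (-10/27) = 20/27 - 5*pi**2/27.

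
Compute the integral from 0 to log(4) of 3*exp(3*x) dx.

63

Let u = exp(x), so du = exp(x) dx. When x = 0, u = 1; when x = log(4), u = 4.
The integral becomes 3·∫ u**2 du from 1 to 4, with antiderivative u**3.
Back in x: F(x) = exp(3*x).
Then F(log(4)) - F(0) = (64) - (1) = 63.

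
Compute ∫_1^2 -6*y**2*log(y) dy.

Integrate by parts once (u = ln y, dv = -6*y**2 dy).
An antiderivative is F(y) = -2*y**3*(3*log(y) - 1)/3.
Then F(2) - F(1) = (16/3 - 16*log(2)) - (2/3) = 14/3 - 16*log(2).

14/3 - 16*log(2)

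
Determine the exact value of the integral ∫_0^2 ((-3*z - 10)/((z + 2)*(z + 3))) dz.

Factor the denominator: z**2 + 5*z + 6 = (z + 3)(z + 2).
Partial fractions: (-3*z - 10)/((z + 2)*(z + 3)) = 1/(z + 3) - 4/(z + 2).
An antiderivative is F(z) = -4*log(z + 2) + log(z + 3).
Then F(2) - F(0) = (-8*log(2) + log(5)) - (log(3/16)) = log(5/48).

log(5/48)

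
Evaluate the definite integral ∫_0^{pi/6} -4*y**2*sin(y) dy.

Integrate by parts twice (u = y^2, dv = -4*sin(y) dy).
An antiderivative is F(y) = 4*y**2*cos(y) - 8*y*sin(y) - 8*cos(y).
Then F(pi/6) - F(0) = (-4*sqrt(3) - 2*pi/3 + sqrt(3)*pi**2/18) - (-8) = -4*sqrt(3) - 2*pi/3 + sqrt(3)*pi**2/18 + 8.

-4*sqrt(3) - 2*pi/3 + sqrt(3)*pi**2/18 + 8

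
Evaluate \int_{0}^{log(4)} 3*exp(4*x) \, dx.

Let u = exp(x), so du = exp(x) dx. When x = 0, u = 1; when x = log(4), u = 4.
The integral becomes 3·∫ u**3 du from 1 to 4, with antiderivative 3*u**4/4.
Back in x: F(x) = 3*exp(4*x)/4.
Then F(log(4)) - F(0) = (192) - (3/4) = 765/4.

765/4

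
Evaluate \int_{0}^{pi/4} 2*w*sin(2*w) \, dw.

Integrate by parts once (u = w, dv = 2*sin(2*w) dw).
An antiderivative is F(w) = -w*cos(2*w) + sin(2*w)/2.
Then F(pi/4) - F(0) = (1/2) - (0) = 1/2.

1/2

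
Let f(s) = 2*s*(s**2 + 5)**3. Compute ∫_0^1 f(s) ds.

671/4

Let u = s**2 + 5, so du = 2*s ds. When s = 0, u = 5; when s = 1, u = 6.
The integral becomes ∫ u**3 du from 5 to 6, with antiderivative u**4/4.
Back in s: F(s) = (s**2 + 5)**4/4.
Then F(1) - F(0) = (324) - (625/4) = 671/4.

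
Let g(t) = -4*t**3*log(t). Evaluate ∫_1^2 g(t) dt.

15/4 - 16*log(2)

Integrate by parts once (u = ln t, dv = -4*t**3 dt).
An antiderivative is F(t) = -t**4*(4*log(t) - 1)/4.
Then F(2) - F(1) = (4 - 16*log(2)) - (1/4) = 15/4 - 16*log(2).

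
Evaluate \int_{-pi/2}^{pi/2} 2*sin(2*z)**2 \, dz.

pi

Use the identity sin^2(2*z) = (1 - cos(4*z))/2.
An antiderivative is F(z) = z - sin(4*z)/4.
Then F(pi/2) - F(-pi/2) = (pi/2) - (-pi/2) = pi.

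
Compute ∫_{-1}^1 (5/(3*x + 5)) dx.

10*log(2)/3

An antiderivative is F(x) = 5*log(3*x + 5)/3.
Then F(1) - F(-1) = (log(32)) - (5*log(2)/3) = 10*log(2)/3.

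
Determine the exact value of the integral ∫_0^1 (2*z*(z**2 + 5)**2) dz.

91/3

Let u = z**2 + 5, so du = 2*z dz. When z = 0, u = 5; when z = 1, u = 6.
The integral becomes ∫ u**2 du from 5 to 6, with antiderivative u**3/3.
Back in z: F(z) = (z**2 + 5)**3/3.
Then F(1) - F(0) = (72) - (125/3) = 91/3.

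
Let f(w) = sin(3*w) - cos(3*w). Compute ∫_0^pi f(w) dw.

2/3

An antiderivative is F(w) = -sin(3*w)/3 - cos(3*w)/3.
Then F(pi) - F(0) = (1/3) - (-1/3) = 2/3.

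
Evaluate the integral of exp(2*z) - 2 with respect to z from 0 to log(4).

15/2 - log(16)

An antiderivative is F(z) = exp(2*z)/2 - 2*z.
Then F(log(4)) - F(0) = (8 - 4*log(2)) - (1/2) = 15/2 - log(16).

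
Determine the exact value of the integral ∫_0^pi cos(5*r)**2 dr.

Use the identity cos^2(5*r) = (1 + cos(10*r))/2.
An antiderivative is F(r) = r/2 + sin(10*r)/20.
Then F(pi) - F(0) = (pi/2) - (0) = pi/2.

pi/2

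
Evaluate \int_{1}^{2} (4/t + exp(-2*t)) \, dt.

(-1 + exp(2) + 8*exp(4)*log(2))*exp(-4)/2

An antiderivative is F(t) = 4*log(t) - exp(-2*t)/2.
Then F(2) - F(1) = (-exp(-4)/2 + 4*log(2)) - (-exp(-2)/2) = (-1 + exp(2) + 8*exp(4)*log(2))*exp(-4)/2.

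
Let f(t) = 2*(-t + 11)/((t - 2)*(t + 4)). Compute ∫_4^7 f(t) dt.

Factor the denominator: t**2 + 2*t - 8 = (t + 4)(t - 2).
Partial fractions: 2*(-t + 11)/((t - 2)*(t + 4)) = -5/(t + 4) + 3/(t - 2).
An antiderivative is F(t) = 3*log(t - 2) - 5*log(t + 4).
Then F(7) - F(4) = (-5*log(11) + 3*log(5)) - (-12*log(2)) = -5*log(11) + 3*log(5) + 12*log(2).

-5*log(11) + 3*log(5) + 12*log(2)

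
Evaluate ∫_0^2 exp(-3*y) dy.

An antiderivative is F(y) = -exp(-3*y)/3.
Then F(2) - F(0) = (-exp(-6)/3) - (-1/3) = -(1 - exp(6))*exp(-6)/3.

-(1 - exp(6))*exp(-6)/3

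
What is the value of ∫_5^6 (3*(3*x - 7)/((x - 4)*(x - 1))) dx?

-3*log(2) + 4*log(5)

Factor the denominator: x**2 - 5*x + 4 = (x - 1)(x - 4).
Partial fractions: 3*(3*x - 7)/((x - 4)*(x - 1)) = 4/(x - 1) + 5/(x - 4).
An antiderivative is F(x) = 5*log(x - 4) + 4*log(x - 1).
Then F(6) - F(5) = (5*log(2) + 4*log(5)) - (8*log(2)) = -3*log(2) + 4*log(5).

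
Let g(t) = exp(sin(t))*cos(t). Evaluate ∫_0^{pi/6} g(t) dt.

Let u = sin(t), so du = cos(t) dt. When t = 0, u = 0; when t = pi/6, u = 1/2.
The integral becomes ∫ exp(u) du from 0 to 1/2, with antiderivative exp(u).
Back in t: F(t) = exp(sin(t)).
Then F(pi/6) - F(0) = (exp(1/2)) - (1) = -1 + exp(1/2).

-1 + exp(1/2)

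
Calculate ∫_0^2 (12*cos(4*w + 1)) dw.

-3*sin(1) + 3*sin(9)

Let u = 4*w + 1, so du = 4 dw. When w = 0, u = 1; when w = 2, u = 9.
The integral becomes 3·∫ cos(u) du from 1 to 9, with antiderivative 3*sin(u).
Back in w: F(w) = 3*sin(4*w + 1).
Then F(2) - F(0) = (3*sin(9)) - (3*sin(1)) = -3*sin(1) + 3*sin(9).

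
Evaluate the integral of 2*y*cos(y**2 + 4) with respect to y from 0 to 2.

-sin(4) + sin(8)

Let u = y**2 + 4, so du = 2*y dy. When y = 0, u = 4; when y = 2, u = 8.
The integral becomes ∫ cos(u) du from 4 to 8, with antiderivative sin(u).
Back in y: F(y) = sin(y**2 + 4).
Then F(2) - F(0) = (sin(8)) - (sin(4)) = -sin(4) + sin(8).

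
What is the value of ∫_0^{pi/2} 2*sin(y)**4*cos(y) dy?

Let u = sin(y), so du = cos(y) dy. When y = 0, u = 0; when y = pi/2, u = 1.
The integral becomes 2·∫ u**4 du from 0 to 1, with antiderivative 2*u**5/5.
Back in y: F(y) = 2*sin(y)**5/5.
Then F(pi/2) - F(0) = (2/5) - (0) = 2/5.

2/5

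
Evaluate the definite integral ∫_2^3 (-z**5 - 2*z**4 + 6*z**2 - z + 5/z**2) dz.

-1589/10

By the power rule, an antiderivative is F(z) = -z**6/6 - 2*z**5/5 + 2*z**3 - z**2/2 - 5/z.
Then F(3) - F(2) = (-2563/15) - (-359/30) = -1589/10.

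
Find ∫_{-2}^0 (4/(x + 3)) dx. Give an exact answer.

An antiderivative is F(x) = 4*log(x + 3).
Then F(0) - F(-2) = (log(81)) - (0) = log(81).

log(81)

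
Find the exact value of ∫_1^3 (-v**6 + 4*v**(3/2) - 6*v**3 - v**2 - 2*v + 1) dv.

-47098/105 + 72*sqrt(3)/5

By the power rule, an antiderivative is F(v) = -v**7/7 + 8*v**(5/2)/5 - 3*v**4/2 - v**3/3 - v**2 + v.
Then F(3) - F(1) = (-6285/14 + 72*sqrt(3)/5) - (-79/210) = -47098/105 + 72*sqrt(3)/5.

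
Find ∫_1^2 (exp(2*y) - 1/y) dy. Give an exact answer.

An antiderivative is F(y) = exp(2*y)/2 - log(y).
Then F(2) - F(1) = (-log(2) + exp(4)/2) - (exp(2)/2) = -exp(2)/2 - log(2) + exp(4)/2.

-exp(2)/2 - log(2) + exp(4)/2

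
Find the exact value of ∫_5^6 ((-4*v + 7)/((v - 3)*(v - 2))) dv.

-6*log(3) + 7*log(2)

Factor the denominator: v**2 - 5*v + 6 = (v - 2)(v - 3).
Partial fractions: (-4*v + 7)/((v - 3)*(v - 2)) = 1/(v - 2) - 5/(v - 3).
An antiderivative is F(v) = -5*log(v - 3) + log(v - 2).
Then F(6) - F(5) = (-5*log(3) + 2*log(2)) - (log(3/32)) = -6*log(3) + 7*log(2).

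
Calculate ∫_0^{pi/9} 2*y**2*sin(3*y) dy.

-2/27 - pi**2/243 + 2*sqrt(3)*pi/81

Integrate by parts twice (u = y^2, dv = 2*sin(3*y) dy).
An antiderivative is F(y) = -2*y**2*cos(3*y)/3 + 4*y*sin(3*y)/9 + 4*cos(3*y)/27.
Then F(pi/9) - F(0) = (-pi**2/243 + 2/27 + 2*sqrt(3)*pi/81) - (4/27) = -2/27 - pi**2/243 + 2*sqrt(3)*pi/81.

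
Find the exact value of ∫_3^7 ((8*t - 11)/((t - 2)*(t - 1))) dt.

3*log(3) + 5*log(5)

Factor the denominator: t**2 - 3*t + 2 = (t - 1)(t - 2).
Partial fractions: (8*t - 11)/((t - 2)*(t - 1)) = 3/(t - 1) + 5/(t - 2).
An antiderivative is F(t) = 5*log(t - 2) + 3*log(t - 1).
Then F(7) - F(3) = (3*log(2) + 3*log(3) + 5*log(5)) - (log(8)) = 3*log(3) + 5*log(5).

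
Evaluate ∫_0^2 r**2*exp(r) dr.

-2 + 2*exp(2)

Integrate by parts twice (u = r^2, dv = exp(r) dr).
An antiderivative is F(r) = (r**2 - 2*r + 2)*exp(r).
Then F(2) - F(0) = (2*exp(2)) - (2) = -2 + 2*exp(2).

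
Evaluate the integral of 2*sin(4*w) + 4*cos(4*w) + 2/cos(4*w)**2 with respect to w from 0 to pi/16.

sqrt(2)/4 + 1

An antiderivative is F(w) = sin(4*w) - cos(4*w)/2 + tan(4*w)/2.
Then F(pi/16) - F(0) = (sqrt(2)/4 + 1/2) - (-1/2) = sqrt(2)/4 + 1.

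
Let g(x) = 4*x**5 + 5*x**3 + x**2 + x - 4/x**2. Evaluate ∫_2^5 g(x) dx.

By the power rule, an antiderivative is F(x) = 2*x**6/3 + 5*x**4/4 + x**3/3 + x**2/2 + 4/x.
Then F(5) - F(2) = (675173/60) - (208/3) = 223671/20.

223671/20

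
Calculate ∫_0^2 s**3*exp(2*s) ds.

3/8 + 17*exp(4)/8

Integrate by parts 3 times (u = s^3, dv = exp(2*s) ds).
An antiderivative is F(s) = (4*s**3 - 6*s**2 + 6*s - 3)*exp(2*s)/8.
Then F(2) - F(0) = (17*exp(4)/8) - (-3/8) = 3/8 + 17*exp(4)/8.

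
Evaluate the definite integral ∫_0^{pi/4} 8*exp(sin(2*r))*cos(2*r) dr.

-4 + 4*E

Let u = sin(2*r), so du = 2*cos(2*r) dr. When r = 0, u = 0; when r = pi/4, u = 1.
The integral becomes 4·∫ exp(u) du from 0 to 1, with antiderivative 4*exp(u).
Back in r: F(r) = 4*exp(sin(2*r)).
Then F(pi/4) - F(0) = (4*E) - (4) = -4 + 4*E.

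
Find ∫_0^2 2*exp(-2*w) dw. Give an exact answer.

1 - exp(-4)

An antiderivative is F(w) = -exp(-2*w).
Then F(2) - F(0) = (-exp(-4)) - (-1) = 1 - exp(-4).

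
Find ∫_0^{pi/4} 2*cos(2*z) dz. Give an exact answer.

1

An antiderivative is F(z) = sin(2*z).
Then F(pi/4) - F(0) = (1) - (0) = 1.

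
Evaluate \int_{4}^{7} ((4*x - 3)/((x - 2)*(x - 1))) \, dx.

-6*log(2) + 5*log(5)

Factor the denominator: x**2 - 3*x + 2 = (x - 1)(x - 2).
Partial fractions: (4*x - 3)/((x - 2)*(x - 1)) = -1/(x - 1) + 5/(x - 2).
An antiderivative is F(x) = 5*log(x - 2) - log(x - 1).
Then F(7) - F(4) = (-log(3) - log(2) + 5*log(5)) - (log(32/3)) = -6*log(2) + 5*log(5).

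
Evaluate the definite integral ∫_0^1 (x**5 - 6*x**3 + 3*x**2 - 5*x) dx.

-17/6

By the power rule, an antiderivative is F(x) = x**6/6 - 3*x**4/2 + x**3 - 5*x**2/2.
Then F(1) - F(0) = (-17/6) - (0) = -17/6.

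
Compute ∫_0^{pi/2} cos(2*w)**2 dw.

pi/4

Use the identity cos^2(2*w) = (1 + cos(4*w))/2.
An antiderivative is F(w) = w/2 + sin(4*w)/8.
Then F(pi/2) - F(0) = (pi/4) - (0) = pi/4.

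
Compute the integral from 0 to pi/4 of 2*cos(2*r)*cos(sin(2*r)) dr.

Let u = sin(2*r), so du = 2*cos(2*r) dr. When r = 0, u = 0; when r = pi/4, u = 1.
The integral becomes ∫ cos(u) du from 0 to 1, with antiderivative sin(u).
Back in r: F(r) = sin(sin(2*r)).
Then F(pi/4) - F(0) = (sin(1)) - (0) = sin(1).

sin(1)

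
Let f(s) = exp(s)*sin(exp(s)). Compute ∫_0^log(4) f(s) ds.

cos(1) - cos(4)

Let u = exp(s), so du = exp(s) ds. When s = 0, u = 1; when s = log(4), u = 4.
The integral becomes ∫ sin(u) du from 1 to 4, with antiderivative -cos(u).
Back in s: F(s) = -cos(exp(s)).
Then F(log(4)) - F(0) = (-cos(4)) - (-cos(1)) = cos(1) - cos(4).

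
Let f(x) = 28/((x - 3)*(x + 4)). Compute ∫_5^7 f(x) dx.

Factor the denominator: x**2 + x - 12 = (x + 4)(x - 3).
Partial fractions: 28/((x - 3)*(x + 4)) = -4/(x + 4) + 4/(x - 3).
An antiderivative is F(x) = 4*log(x - 3) - 4*log(x + 4).
Then F(7) - F(5) = (-4*log(11) + 8*log(2)) - (-8*log(3) + 4*log(2)) = -4*log(11) + 4*log(2) + 8*log(3).

-4*log(11) + 4*log(2) + 8*log(3)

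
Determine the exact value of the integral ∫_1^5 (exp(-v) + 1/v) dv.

-exp(-5) + exp(-1) + log(5)

An antiderivative is F(v) = log(v) - exp(-v).
Then F(5) - F(1) = (-exp(-5) + log(5)) - (-exp(-1)) = -exp(-5) + exp(-1) + log(5).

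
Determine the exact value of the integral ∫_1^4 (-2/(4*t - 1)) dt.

-log(15)/2 + log(3)/2

An antiderivative is F(t) = -log(4*t - 1)/2.
Then F(4) - F(1) = (-log(15)/2) - (-log(3)/2) = -log(15)/2 + log(3)/2.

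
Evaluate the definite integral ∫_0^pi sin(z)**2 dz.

Use the identity sin^2(z) = (1 - cos(2*z))/2.
An antiderivative is F(z) = z/2 - sin(2*z)/4.
Then F(pi) - F(0) = (pi/2) - (0) = pi/2.

pi/2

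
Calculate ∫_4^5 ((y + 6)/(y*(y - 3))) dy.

Factor the denominator: y**2 - 3*y = y(y - 3).
Partial fractions: (y + 6)/(y*(y - 3)) = -2/y + 3/(y - 3).
An antiderivative is F(y) = -2*log(y) + 3*log(y - 3).
Then F(5) - F(4) = (log(8/25)) - (-log(16)) = -2*log(5) + 7*log(2).

-2*log(5) + 7*log(2)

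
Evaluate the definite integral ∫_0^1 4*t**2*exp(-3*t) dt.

Integrate by parts twice (u = t^2, dv = 4*exp(-3*t) dt).
An antiderivative is F(t) = (-36*t**2 - 24*t - 8)*exp(-3*t)/27.
Then F(1) - F(0) = (-68*exp(-3)/27) - (-8/27) = 8/27 - 68*exp(-3)/27.

8/27 - 68*exp(-3)/27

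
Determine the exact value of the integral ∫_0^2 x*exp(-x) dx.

1 - 3*exp(-2)

Integrate by parts once (u = x, dv = exp(-x) dx).
An antiderivative is F(x) = (-x - 1)*exp(-x).
Then F(2) - F(0) = (-3*exp(-2)) - (-1) = 1 - 3*exp(-2).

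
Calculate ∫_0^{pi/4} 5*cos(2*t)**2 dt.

5*pi/8

Use the identity cos^2(2*t) = (1 + cos(4*t))/2.
An antiderivative is F(t) = 5*t/2 + 5*sin(4*t)/8.
Then F(pi/4) - F(0) = (5*pi/8) - (0) = 5*pi/8.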